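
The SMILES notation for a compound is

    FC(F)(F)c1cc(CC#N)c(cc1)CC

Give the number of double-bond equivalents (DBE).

Molecular formula: C11H10F3N.
DoU = (2C + 2 + N − H − X) / 2, where X is the halogen count and O/S are ignored.
    = (2·11 + 2 + 1 − 10 − 3) / 2 = 12 / 2 = 6.

6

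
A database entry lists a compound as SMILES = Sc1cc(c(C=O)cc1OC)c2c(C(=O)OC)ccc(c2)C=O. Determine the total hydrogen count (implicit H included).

Walk through each heavy atom and fill implicit hydrogens from standard valence (C 4, N 3, O 2, S 2, halogen 1); for lowercase aromatic atoms, an aromatic c carries 1 H when it has two neighbours and 0 H with three, and aromatic n carries 0 H:
  atom 1: S, bond orders sum to 1 (valence 2) → 1 H
  atom 2: aromatic c, 3 neighbours → 0 H
  atom 3: aromatic c, 2 neighbours → 1 H
  atom 4: aromatic c, 3 neighbours → 0 H
  atom 5: aromatic c, 3 neighbours → 0 H
  atom 6: C, bond orders sum to 3 (valence 4) → 1 H
  atom 7: O, bond orders sum to 2 (valence 2) → 0 H
  atom 8: aromatic c, 2 neighbours → 1 H
  atom 9: aromatic c, 3 neighbours → 0 H
  atom 10: O, bond orders sum to 2 (valence 2) → 0 H
  atom 11: C, bond orders sum to 1 (valence 4) → 3 H
  atom 12: aromatic c, 3 neighbours → 0 H
  atom 13: aromatic c, 3 neighbours → 0 H
  atom 14: C, bond orders sum to 4 (valence 4) → 0 H
  atom 15: O, bond orders sum to 2 (valence 2) → 0 H
  atom 16: O, bond orders sum to 2 (valence 2) → 0 H
  atom 17: C, bond orders sum to 1 (valence 4) → 3 H
  atom 18: aromatic c, 2 neighbours → 1 H
  atom 19: aromatic c, 2 neighbours → 1 H
  atom 20: aromatic c, 3 neighbours → 0 H
  atom 21: aromatic c, 2 neighbours → 1 H
  atom 22: C, bond orders sum to 3 (valence 4) → 1 H
  atom 23: O, bond orders sum to 2 (valence 2) → 0 H
Total hydrogens: 14.

14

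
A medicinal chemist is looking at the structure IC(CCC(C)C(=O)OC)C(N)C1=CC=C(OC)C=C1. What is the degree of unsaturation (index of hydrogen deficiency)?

5

Molecular formula: C15H22INO3.
DoU = (2C + 2 + N − H − X) / 2, where X is the halogen count and O/S are ignored.
    = (2·15 + 2 + 1 − 22 − 1) / 2 = 10 / 2 = 5.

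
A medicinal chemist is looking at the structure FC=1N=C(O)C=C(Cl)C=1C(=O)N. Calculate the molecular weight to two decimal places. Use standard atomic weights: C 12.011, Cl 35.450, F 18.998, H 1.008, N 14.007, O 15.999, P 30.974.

190.56 g/mol

First, the molecular formula is C6H4ClFN2O2 (counting implicit H from valence).
  C: 6 × 12.011 = 72.066
  Cl: 1 × 35.450 = 35.450
  F: 1 × 18.998 = 18.998
  H: 4 × 1.008 = 4.032
  N: 2 × 14.007 = 28.014
  O: 2 × 15.999 = 31.998
Sum: 6×12.011 + 1×35.450 + 1×18.998 + 4×1.008 + 2×14.007 + 2×15.999 = 190.558 → 190.56 g/mol.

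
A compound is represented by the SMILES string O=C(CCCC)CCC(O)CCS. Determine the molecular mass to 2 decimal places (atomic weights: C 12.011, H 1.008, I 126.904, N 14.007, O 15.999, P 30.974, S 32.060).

First, the molecular formula is C10H20O2S (counting implicit H from valence).
  C: 10 × 12.011 = 120.110
  H: 20 × 1.008 = 20.160
  O: 2 × 15.999 = 31.998
  S: 1 × 32.060 = 32.060
Sum: 10×12.011 + 20×1.008 + 2×15.999 + 1×32.060 = 204.328 → 204.33 g/mol.

204.33 g/mol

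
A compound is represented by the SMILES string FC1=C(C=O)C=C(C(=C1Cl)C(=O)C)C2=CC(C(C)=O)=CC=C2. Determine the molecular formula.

C17H12ClFO3

Walk through each heavy atom and fill implicit hydrogens from standard valence (C 4, N 3, O 2, S 2, halogen 1):
  atom 1: F (halogen, monovalent) → 0 H
  atom 2: C, bond orders sum to 4 (valence 4) → 0 H
  atom 3: C, bond orders sum to 4 (valence 4) → 0 H
  atom 4: C, bond orders sum to 3 (valence 4) → 1 H
  atom 5: O, bond orders sum to 2 (valence 2) → 0 H
  atom 6: C, bond orders sum to 3 (valence 4) → 1 H
  atom 7: C, bond orders sum to 4 (valence 4) → 0 H
  atom 8: C, bond orders sum to 4 (valence 4) → 0 H
  atom 9: C, bond orders sum to 4 (valence 4) → 0 H
  atom 10: Cl (halogen, monovalent) → 0 H
  atom 11: C, bond orders sum to 4 (valence 4) → 0 H
  atom 12: O, bond orders sum to 2 (valence 2) → 0 H
  atom 13: C, bond orders sum to 1 (valence 4) → 3 H
  atom 14: C, bond orders sum to 4 (valence 4) → 0 H
  atom 15: C, bond orders sum to 3 (valence 4) → 1 H
  atom 16: C, bond orders sum to 4 (valence 4) → 0 H
  atom 17: C, bond orders sum to 4 (valence 4) → 0 H
  atom 18: C, bond orders sum to 1 (valence 4) → 3 H
  atom 19: O, bond orders sum to 2 (valence 2) → 0 H
  atom 20: C, bond orders sum to 3 (valence 4) → 1 H
  atom 21: C, bond orders sum to 3 (valence 4) → 1 H
  atom 22: C, bond orders sum to 3 (valence 4) → 1 H
Totals → C:17, H:12, Cl:1, F:1, O:3.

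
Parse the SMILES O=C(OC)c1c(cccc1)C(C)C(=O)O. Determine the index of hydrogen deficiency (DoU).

6

Molecular formula: C11H12O4.
DoU = (2C + 2 + N − H − X) / 2, where X is the halogen count and O/S are ignored.
    = (2·11 + 2 + 0 − 12 − 0) / 2 = 12 / 2 = 6.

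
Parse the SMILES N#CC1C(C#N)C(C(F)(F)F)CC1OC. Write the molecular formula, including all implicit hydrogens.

C9H9F3N2O

Walk through each heavy atom and fill implicit hydrogens from standard valence (C 4, N 3, O 2, S 2, halogen 1):
  atom 1: N, bond orders sum to 3 (valence 3) → 0 H
  atom 2: C, bond orders sum to 4 (valence 4) → 0 H
  atom 3: C, bond orders sum to 3 (valence 4) → 1 H
  atom 4: C, bond orders sum to 3 (valence 4) → 1 H
  atom 5: C, bond orders sum to 4 (valence 4) → 0 H
  atom 6: N, bond orders sum to 3 (valence 3) → 0 H
  atom 7: C, bond orders sum to 3 (valence 4) → 1 H
  atom 8: C, bond orders sum to 4 (valence 4) → 0 H
  atom 9: F (halogen, monovalent) → 0 H
  atom 10: F (halogen, monovalent) → 0 H
  atom 11: F (halogen, monovalent) → 0 H
  atom 12: C, bond orders sum to 2 (valence 4) → 2 H
  atom 13: C, bond orders sum to 3 (valence 4) → 1 H
  atom 14: O, bond orders sum to 2 (valence 2) → 0 H
  atom 15: C, bond orders sum to 1 (valence 4) → 3 H
Totals → C:9, H:9, F:3, N:2, O:1.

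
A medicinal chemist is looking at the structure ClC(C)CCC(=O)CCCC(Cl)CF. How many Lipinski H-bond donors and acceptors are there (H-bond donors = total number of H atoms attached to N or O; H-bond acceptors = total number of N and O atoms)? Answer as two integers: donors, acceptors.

Donors: find every N or O and count the H atoms it carries.
  atom 7 (O): bond orders sum to 2 → 0 H
Lipinski HBD = 0.
Acceptors: N atoms = 0, O atoms = 1 → HBA = 1.

0, 1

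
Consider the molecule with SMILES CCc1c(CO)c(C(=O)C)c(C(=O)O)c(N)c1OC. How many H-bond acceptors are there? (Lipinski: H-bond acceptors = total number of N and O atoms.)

N atoms: 1; O atoms: 5.
Lipinski HBA = 1 + 5 = 6.

6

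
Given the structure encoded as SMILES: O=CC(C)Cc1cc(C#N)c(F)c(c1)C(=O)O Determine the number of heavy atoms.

Every atom symbol written in the SMILES (organic subset) is one heavy atom; implicit H are not written.
Heavy atoms by element → C:12, F:1, N:1, O:3.
Total: 17.

17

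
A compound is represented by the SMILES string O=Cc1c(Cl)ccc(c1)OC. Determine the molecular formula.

C8H7ClO2

Walk through each heavy atom and fill implicit hydrogens from standard valence (C 4, N 3, O 2, S 2, halogen 1); for lowercase aromatic atoms, an aromatic c carries 1 H when it has two neighbours and 0 H with three, and aromatic n carries 0 H:
  atom 1: O, bond orders sum to 2 (valence 2) → 0 H
  atom 2: C, bond orders sum to 3 (valence 4) → 1 H
  atom 3: aromatic c, 3 neighbours → 0 H
  atom 4: aromatic c, 3 neighbours → 0 H
  atom 5: Cl (halogen, monovalent) → 0 H
  atom 6: aromatic c, 2 neighbours → 1 H
  atom 7: aromatic c, 2 neighbours → 1 H
  atom 8: aromatic c, 3 neighbours → 0 H
  atom 9: aromatic c, 2 neighbours → 1 H
  atom 10: O, bond orders sum to 2 (valence 2) → 0 H
  atom 11: C, bond orders sum to 1 (valence 4) → 3 H
Totals → C:8, H:7, Cl:1, O:2.
In Hill order: C8H7ClO2.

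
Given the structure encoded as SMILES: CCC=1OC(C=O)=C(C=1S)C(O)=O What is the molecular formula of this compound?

Walk through each heavy atom and fill implicit hydrogens from standard valence (C 4, N 3, O 2, S 2, halogen 1):
  atom 1: C, bond orders sum to 1 (valence 4) → 3 H
  atom 2: C, bond orders sum to 2 (valence 4) → 2 H
  atom 3: C, bond orders sum to 4 (valence 4) → 0 H
  atom 4: O, bond orders sum to 2 (valence 2) → 0 H
  atom 5: C, bond orders sum to 4 (valence 4) → 0 H
  atom 6: C, bond orders sum to 3 (valence 4) → 1 H
  atom 7: O, bond orders sum to 2 (valence 2) → 0 H
  atom 8: C, bond orders sum to 4 (valence 4) → 0 H
  atom 9: C, bond orders sum to 4 (valence 4) → 0 H
  atom 10: S, bond orders sum to 1 (valence 2) → 1 H
  atom 11: C, bond orders sum to 4 (valence 4) → 0 H
  atom 12: O, bond orders sum to 1 (valence 2) → 1 H
  atom 13: O, bond orders sum to 2 (valence 2) → 0 H
Totals → C:8, H:8, O:4, S:1.
In Hill order: C8H8O4S.

C8H8O4S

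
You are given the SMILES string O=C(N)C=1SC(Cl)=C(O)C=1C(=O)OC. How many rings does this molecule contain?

In SMILES, each pair of matching ring-closure digits denotes one ring-closing bond; the number of such bonds equals the number of independent rings.
Ring-closure bonds here: 1.

1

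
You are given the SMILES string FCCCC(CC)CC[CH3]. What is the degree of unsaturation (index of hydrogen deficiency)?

Molecular formula: C9H19F.
DoU = (2C + 2 + N − H − X) / 2, where X is the halogen count and O/S are ignored.
    = (2·9 + 2 + 0 − 19 − 1) / 2 = 0 / 2 = 0.

0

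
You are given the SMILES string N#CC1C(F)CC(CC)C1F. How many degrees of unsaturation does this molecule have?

3

Degree of unsaturation = (number of rings) + (number of π bonds).
Ring closures in the SMILES: 1.
π bonds: 1 triple bond (each 2 DoU) → 2 DoU from unsaturation.
Total DoU = 1 + 2 = 3.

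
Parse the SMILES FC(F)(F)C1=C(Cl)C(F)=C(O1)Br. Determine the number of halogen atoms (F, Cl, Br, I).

Halogen atoms appear at heavy-atom positions 1, 3, 4, 7, 9, 12 (1×Br, 1×Cl, 4×F).
Halogen count: 6.

6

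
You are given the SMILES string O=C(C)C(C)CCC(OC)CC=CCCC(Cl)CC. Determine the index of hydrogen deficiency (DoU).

2

Degree of unsaturation = (number of rings) + (number of π bonds).
Ring closures in the SMILES: 0.
π bonds: 2 double bonds (each 1 DoU) → 2 DoU from unsaturation.
Total DoU = 0 + 2 = 2.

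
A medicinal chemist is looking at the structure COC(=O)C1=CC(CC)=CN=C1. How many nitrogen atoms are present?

1

Scan the SMILES for N atoms (remember two-letter symbols like Cl and Br are single atoms).
Nitrogen count: 1.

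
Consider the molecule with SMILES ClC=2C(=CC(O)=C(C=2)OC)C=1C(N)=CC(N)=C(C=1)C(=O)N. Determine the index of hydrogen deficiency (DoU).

Molecular formula: C14H14ClN3O3.
DoU = (2C + 2 + N − H − X) / 2, where X is the halogen count and O/S are ignored.
    = (2·14 + 2 + 3 − 14 − 1) / 2 = 18 / 2 = 9.

9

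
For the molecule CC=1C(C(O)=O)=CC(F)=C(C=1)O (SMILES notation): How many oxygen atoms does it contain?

3

Scan the SMILES for O atoms (remember two-letter symbols like Cl and Br are single atoms).
Oxygen count: 3.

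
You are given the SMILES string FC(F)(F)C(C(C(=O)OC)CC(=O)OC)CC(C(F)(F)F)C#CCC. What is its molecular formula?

C15H18F6O4

Walk through each heavy atom and fill implicit hydrogens from standard valence (C 4, N 3, O 2, S 2, halogen 1):
  atom 1: F (halogen, monovalent) → 0 H
  atom 2: C, bond orders sum to 4 (valence 4) → 0 H
  atom 3: F (halogen, monovalent) → 0 H
  atom 4: F (halogen, monovalent) → 0 H
  atom 5: C, bond orders sum to 3 (valence 4) → 1 H
  atom 6: C, bond orders sum to 3 (valence 4) → 1 H
  atom 7: C, bond orders sum to 4 (valence 4) → 0 H
  atom 8: O, bond orders sum to 2 (valence 2) → 0 H
  atom 9: O, bond orders sum to 2 (valence 2) → 0 H
  atom 10: C, bond orders sum to 1 (valence 4) → 3 H
  atom 11: C, bond orders sum to 2 (valence 4) → 2 H
  atom 12: C, bond orders sum to 4 (valence 4) → 0 H
  atom 13: O, bond orders sum to 2 (valence 2) → 0 H
  atom 14: O, bond orders sum to 2 (valence 2) → 0 H
  atom 15: C, bond orders sum to 1 (valence 4) → 3 H
  atom 16: C, bond orders sum to 2 (valence 4) → 2 H
  atom 17: C, bond orders sum to 3 (valence 4) → 1 H
  atom 18: C, bond orders sum to 4 (valence 4) → 0 H
  atom 19: F (halogen, monovalent) → 0 H
  atom 20: F (halogen, monovalent) → 0 H
  atom 21: F (halogen, monovalent) → 0 H
  atom 22: C, bond orders sum to 4 (valence 4) → 0 H
  atom 23: C, bond orders sum to 4 (valence 4) → 0 H
  atom 24: C, bond orders sum to 2 (valence 4) → 2 H
  atom 25: C, bond orders sum to 1 (valence 4) → 3 H
Totals → C:15, H:18, F:6, O:4.
In Hill order: C15H18F6O4.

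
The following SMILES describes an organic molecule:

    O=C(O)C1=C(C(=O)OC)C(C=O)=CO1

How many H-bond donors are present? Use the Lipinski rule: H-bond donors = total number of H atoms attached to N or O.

1

Donors: find every N or O and count the H atoms it carries.
  atom 1 (O): bond orders sum to 2 → 0 H
  atom 3 (O): bond orders sum to 1 → 1 H
  atom 7 (O): bond orders sum to 2 → 0 H
  atom 8 (O): bond orders sum to 2 → 0 H
  atom 12 (O): bond orders sum to 2 → 0 H
  atom 14 (O): bond orders sum to 2 → 0 H
Lipinski HBD = 1.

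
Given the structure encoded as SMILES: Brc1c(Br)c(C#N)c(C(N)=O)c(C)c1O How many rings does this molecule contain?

1

In SMILES, each pair of matching ring-closure digits denotes one ring-closing bond; the number of such bonds equals the number of independent rings.
Ring-closure bonds here: 1.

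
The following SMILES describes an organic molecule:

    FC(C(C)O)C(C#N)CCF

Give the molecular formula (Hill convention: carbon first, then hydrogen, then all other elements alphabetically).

Walk through each heavy atom and fill implicit hydrogens from standard valence (C 4, N 3, O 2, S 2, halogen 1):
  atom 1: F (halogen, monovalent) → 0 H
  atom 2: C, bond orders sum to 3 (valence 4) → 1 H
  atom 3: C, bond orders sum to 3 (valence 4) → 1 H
  atom 4: C, bond orders sum to 1 (valence 4) → 3 H
  atom 5: O, bond orders sum to 1 (valence 2) → 1 H
  atom 6: C, bond orders sum to 3 (valence 4) → 1 H
  atom 7: C, bond orders sum to 4 (valence 4) → 0 H
  atom 8: N, bond orders sum to 3 (valence 3) → 0 H
  atom 9: C, bond orders sum to 2 (valence 4) → 2 H
  atom 10: C, bond orders sum to 2 (valence 4) → 2 H
  atom 11: F (halogen, monovalent) → 0 H
Totals → C:7, H:11, F:2, N:1, O:1.

C7H11F2NO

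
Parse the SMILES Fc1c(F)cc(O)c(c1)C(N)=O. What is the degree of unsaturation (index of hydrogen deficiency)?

Molecular formula: C7H5F2NO2.
DoU = (2C + 2 + N − H − X) / 2, where X is the halogen count and O/S are ignored.
    = (2·7 + 2 + 1 − 5 − 2) / 2 = 10 / 2 = 5.

5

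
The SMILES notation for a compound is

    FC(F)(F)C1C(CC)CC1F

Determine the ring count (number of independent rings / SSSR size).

In SMILES, each pair of matching ring-closure digits denotes one ring-closing bond; the number of such bonds equals the number of independent rings.
Ring-closure bonds here: 1.

1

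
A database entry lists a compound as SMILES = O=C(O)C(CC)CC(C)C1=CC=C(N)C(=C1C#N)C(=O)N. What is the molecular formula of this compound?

Walk through each heavy atom and fill implicit hydrogens from standard valence (C 4, N 3, O 2, S 2, halogen 1):
  atom 1: O, bond orders sum to 2 (valence 2) → 0 H
  atom 2: C, bond orders sum to 4 (valence 4) → 0 H
  atom 3: O, bond orders sum to 1 (valence 2) → 1 H
  atom 4: C, bond orders sum to 3 (valence 4) → 1 H
  atom 5: C, bond orders sum to 2 (valence 4) → 2 H
  atom 6: C, bond orders sum to 1 (valence 4) → 3 H
  atom 7: C, bond orders sum to 2 (valence 4) → 2 H
  atom 8: C, bond orders sum to 3 (valence 4) → 1 H
  atom 9: C, bond orders sum to 1 (valence 4) → 3 H
  atom 10: C, bond orders sum to 4 (valence 4) → 0 H
  atom 11: C, bond orders sum to 3 (valence 4) → 1 H
  atom 12: C, bond orders sum to 3 (valence 4) → 1 H
  atom 13: C, bond orders sum to 4 (valence 4) → 0 H
  atom 14: N, bond orders sum to 1 (valence 3) → 2 H
  atom 15: C, bond orders sum to 4 (valence 4) → 0 H
  atom 16: C, bond orders sum to 4 (valence 4) → 0 H
  atom 17: C, bond orders sum to 4 (valence 4) → 0 H
  atom 18: N, bond orders sum to 3 (valence 3) → 0 H
  atom 19: C, bond orders sum to 4 (valence 4) → 0 H
  atom 20: O, bond orders sum to 2 (valence 2) → 0 H
  atom 21: N, bond orders sum to 1 (valence 3) → 2 H
Totals → C:15, H:19, N:3, O:3.

C15H19N3O3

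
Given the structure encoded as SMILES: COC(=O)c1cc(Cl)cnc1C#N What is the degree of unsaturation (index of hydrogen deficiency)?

7

Molecular formula: C8H5ClN2O2.
DoU = (2C + 2 + N − H − X) / 2, where X is the halogen count and O/S are ignored.
    = (2·8 + 2 + 2 − 5 − 1) / 2 = 14 / 2 = 7.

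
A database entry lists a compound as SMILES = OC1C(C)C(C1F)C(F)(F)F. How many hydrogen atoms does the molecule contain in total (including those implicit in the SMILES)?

Walk through each heavy atom and fill implicit hydrogens from standard valence (C 4, N 3, O 2, S 2, halogen 1):
  atom 1: O, bond orders sum to 1 (valence 2) → 1 H
  atom 2: C, bond orders sum to 3 (valence 4) → 1 H
  atom 3: C, bond orders sum to 3 (valence 4) → 1 H
  atom 4: C, bond orders sum to 1 (valence 4) → 3 H
  atom 5: C, bond orders sum to 3 (valence 4) → 1 H
  atom 6: C, bond orders sum to 3 (valence 4) → 1 H
  atom 7: F (halogen, monovalent) → 0 H
  atom 8: C, bond orders sum to 4 (valence 4) → 0 H
  atom 9: F (halogen, monovalent) → 0 H
  atom 10: F (halogen, monovalent) → 0 H
  atom 11: F (halogen, monovalent) → 0 H
Total hydrogens: 8.

8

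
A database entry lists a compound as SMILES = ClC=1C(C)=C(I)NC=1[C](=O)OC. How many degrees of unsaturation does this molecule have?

4

Degree of unsaturation = (number of rings) + (number of π bonds).
Ring closures in the SMILES: 1.
π bonds: 3 double bonds (each 1 DoU) → 3 DoU from unsaturation.
Total DoU = 1 + 3 = 4.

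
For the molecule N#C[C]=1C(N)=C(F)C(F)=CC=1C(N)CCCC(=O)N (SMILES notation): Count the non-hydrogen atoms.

19

Every atom symbol written in the SMILES (organic subset) is one heavy atom; implicit H are not written.
Heavy atoms by element → C:12, F:2, N:4, O:1.
Total: 19.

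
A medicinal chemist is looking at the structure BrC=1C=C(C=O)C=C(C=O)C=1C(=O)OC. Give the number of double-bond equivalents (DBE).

Degree of unsaturation = (number of rings) + (number of π bonds).
Ring closures in the SMILES: 1.
π bonds: 6 double bonds (each 1 DoU) → 6 DoU from unsaturation.
Total DoU = 1 + 6 = 7.

7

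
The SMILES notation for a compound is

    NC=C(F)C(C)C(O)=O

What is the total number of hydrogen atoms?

Walk through each heavy atom and fill implicit hydrogens from standard valence (C 4, N 3, O 2, S 2, halogen 1):
  atom 1: N, bond orders sum to 1 (valence 3) → 2 H
  atom 2: C, bond orders sum to 3 (valence 4) → 1 H
  atom 3: C, bond orders sum to 4 (valence 4) → 0 H
  atom 4: F (halogen, monovalent) → 0 H
  atom 5: C, bond orders sum to 3 (valence 4) → 1 H
  atom 6: C, bond orders sum to 1 (valence 4) → 3 H
  atom 7: C, bond orders sum to 4 (valence 4) → 0 H
  atom 8: O, bond orders sum to 1 (valence 2) → 1 H
  atom 9: O, bond orders sum to 2 (valence 2) → 0 H
Total hydrogens: 8.

8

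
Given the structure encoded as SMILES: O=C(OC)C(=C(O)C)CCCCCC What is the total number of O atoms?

Scan the SMILES for O atoms (remember two-letter symbols like Cl and Br are single atoms).
Oxygen count: 3.

3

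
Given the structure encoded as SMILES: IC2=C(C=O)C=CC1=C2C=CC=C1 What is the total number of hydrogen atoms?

7

Walk through each heavy atom and fill implicit hydrogens from standard valence (C 4, N 3, O 2, S 2, halogen 1):
  atom 1: I (halogen, monovalent) → 0 H
  atom 2: C, bond orders sum to 4 (valence 4) → 0 H
  atom 3: C, bond orders sum to 4 (valence 4) → 0 H
  atom 4: C, bond orders sum to 3 (valence 4) → 1 H
  atom 5: O, bond orders sum to 2 (valence 2) → 0 H
  atom 6: C, bond orders sum to 3 (valence 4) → 1 H
  atom 7: C, bond orders sum to 3 (valence 4) → 1 H
  atom 8: C, bond orders sum to 4 (valence 4) → 0 H
  atom 9: C, bond orders sum to 4 (valence 4) → 0 H
  atom 10: C, bond orders sum to 3 (valence 4) → 1 H
  atom 11: C, bond orders sum to 3 (valence 4) → 1 H
  atom 12: C, bond orders sum to 3 (valence 4) → 1 H
  atom 13: C, bond orders sum to 3 (valence 4) → 1 H
Total hydrogens: 7.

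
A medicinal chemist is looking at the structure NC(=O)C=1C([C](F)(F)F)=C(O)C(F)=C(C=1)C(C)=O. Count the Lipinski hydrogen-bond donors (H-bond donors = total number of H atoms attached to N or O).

Donors: find every N or O and count the H atoms it carries.
  atom 1 (N): bond orders sum to 1 → 2 H
  atom 3 (O): bond orders sum to 2 → 0 H
  atom 11 (O): bond orders sum to 1 → 1 H
  atom 18 (O): bond orders sum to 2 → 0 H
Lipinski HBD = 3.

3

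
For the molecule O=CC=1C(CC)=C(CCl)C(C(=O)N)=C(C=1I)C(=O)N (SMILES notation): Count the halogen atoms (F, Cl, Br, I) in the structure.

Halogen atoms appear at heavy-atom positions 9, 16 (1×Cl, 1×I).
Other groups present: 1 aldehyde, 2 amide.
Halogen count: 2.

2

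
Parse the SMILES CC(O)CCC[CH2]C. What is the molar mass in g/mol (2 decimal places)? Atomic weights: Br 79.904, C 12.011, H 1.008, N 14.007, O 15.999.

116.20 g/mol

First, the molecular formula is C7H16O (counting implicit H from valence).
  C: 7 × 12.011 = 84.077
  H: 16 × 1.008 = 16.128
  O: 1 × 15.999 = 15.999
Sum: 7×12.011 + 16×1.008 + 1×15.999 = 116.204 → 116.20 g/mol.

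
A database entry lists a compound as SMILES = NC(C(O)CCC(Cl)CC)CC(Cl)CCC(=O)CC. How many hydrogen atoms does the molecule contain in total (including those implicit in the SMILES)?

Walk through each heavy atom and fill implicit hydrogens from standard valence (C 4, N 3, O 2, S 2, halogen 1):
  atom 1: N, bond orders sum to 1 (valence 3) → 2 H
  atom 2: C, bond orders sum to 3 (valence 4) → 1 H
  atom 3: C, bond orders sum to 3 (valence 4) → 1 H
  atom 4: O, bond orders sum to 1 (valence 2) → 1 H
  atom 5: C, bond orders sum to 2 (valence 4) → 2 H
  atom 6: C, bond orders sum to 2 (valence 4) → 2 H
  atom 7: C, bond orders sum to 3 (valence 4) → 1 H
  atom 8: Cl (halogen, monovalent) → 0 H
  atom 9: C, bond orders sum to 2 (valence 4) → 2 H
  atom 10: C, bond orders sum to 1 (valence 4) → 3 H
  atom 11: C, bond orders sum to 2 (valence 4) → 2 H
  atom 12: C, bond orders sum to 3 (valence 4) → 1 H
  atom 13: Cl (halogen, monovalent) → 0 H
  atom 14: C, bond orders sum to 2 (valence 4) → 2 H
  atom 15: C, bond orders sum to 2 (valence 4) → 2 H
  atom 16: C, bond orders sum to 4 (valence 4) → 0 H
  atom 17: O, bond orders sum to 2 (valence 2) → 0 H
  atom 18: C, bond orders sum to 2 (valence 4) → 2 H
  atom 19: C, bond orders sum to 1 (valence 4) → 3 H
Total hydrogens: 27.

27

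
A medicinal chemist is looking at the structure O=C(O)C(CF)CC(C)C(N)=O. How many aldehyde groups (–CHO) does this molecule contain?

Scan the SMILES for the aldehyde motif — none present.
Groups that are present: 1 amide, 1 carboxylic acid.

0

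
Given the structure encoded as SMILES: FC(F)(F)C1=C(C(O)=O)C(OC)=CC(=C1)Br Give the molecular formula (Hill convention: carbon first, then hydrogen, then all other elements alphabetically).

C9H6BrF3O3

Walk through each heavy atom and fill implicit hydrogens from standard valence (C 4, N 3, O 2, S 2, halogen 1):
  atom 1: F (halogen, monovalent) → 0 H
  atom 2: C, bond orders sum to 4 (valence 4) → 0 H
  atom 3: F (halogen, monovalent) → 0 H
  atom 4: F (halogen, monovalent) → 0 H
  atom 5: C, bond orders sum to 4 (valence 4) → 0 H
  atom 6: C, bond orders sum to 4 (valence 4) → 0 H
  atom 7: C, bond orders sum to 4 (valence 4) → 0 H
  atom 8: O, bond orders sum to 1 (valence 2) → 1 H
  atom 9: O, bond orders sum to 2 (valence 2) → 0 H
  atom 10: C, bond orders sum to 4 (valence 4) → 0 H
  atom 11: O, bond orders sum to 2 (valence 2) → 0 H
  atom 12: C, bond orders sum to 1 (valence 4) → 3 H
  atom 13: C, bond orders sum to 3 (valence 4) → 1 H
  atom 14: C, bond orders sum to 4 (valence 4) → 0 H
  atom 15: C, bond orders sum to 3 (valence 4) → 1 H
  atom 16: Br (halogen, monovalent) → 0 H
Totals → C:9, H:6, Br:1, F:3, O:3.
In Hill order: C9H6BrF3O3.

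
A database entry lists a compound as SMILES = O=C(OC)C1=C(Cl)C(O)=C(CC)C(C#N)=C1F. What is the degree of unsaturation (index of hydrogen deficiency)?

Molecular formula: C11H9ClFNO3.
DoU = (2C + 2 + N − H − X) / 2, where X is the halogen count and O/S are ignored.
    = (2·11 + 2 + 1 − 9 − 2) / 2 = 14 / 2 = 7.

7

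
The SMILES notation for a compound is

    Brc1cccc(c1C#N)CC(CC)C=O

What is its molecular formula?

C12H12BrNO

Walk through each heavy atom and fill implicit hydrogens from standard valence (C 4, N 3, O 2, S 2, halogen 1); for lowercase aromatic atoms, an aromatic c carries 1 H when it has two neighbours and 0 H with three, and aromatic n carries 0 H:
  atom 1: Br (halogen, monovalent) → 0 H
  atom 2: aromatic c, 3 neighbours → 0 H
  atom 3: aromatic c, 2 neighbours → 1 H
  atom 4: aromatic c, 2 neighbours → 1 H
  atom 5: aromatic c, 2 neighbours → 1 H
  atom 6: aromatic c, 3 neighbours → 0 H
  atom 7: aromatic c, 3 neighbours → 0 H
  atom 8: C, bond orders sum to 4 (valence 4) → 0 H
  atom 9: N, bond orders sum to 3 (valence 3) → 0 H
  atom 10: C, bond orders sum to 2 (valence 4) → 2 H
  atom 11: C, bond orders sum to 3 (valence 4) → 1 H
  atom 12: C, bond orders sum to 2 (valence 4) → 2 H
  atom 13: C, bond orders sum to 1 (valence 4) → 3 H
  atom 14: C, bond orders sum to 3 (valence 4) → 1 H
  atom 15: O, bond orders sum to 2 (valence 2) → 0 H
Totals → C:12, H:12, Br:1, N:1, O:1.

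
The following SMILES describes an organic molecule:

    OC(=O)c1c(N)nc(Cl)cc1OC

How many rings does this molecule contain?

1

In SMILES, each pair of matching ring-closure digits denotes one ring-closing bond; the number of such bonds equals the number of independent rings.
Ring-closure bonds here: 1.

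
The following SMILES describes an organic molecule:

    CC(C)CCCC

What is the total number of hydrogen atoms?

16

Walk through each heavy atom and fill implicit hydrogens from standard valence (C 4, N 3, O 2, S 2, halogen 1):
  atom 1: C, bond orders sum to 1 (valence 4) → 3 H
  atom 2: C, bond orders sum to 3 (valence 4) → 1 H
  atom 3: C, bond orders sum to 1 (valence 4) → 3 H
  atom 4: C, bond orders sum to 2 (valence 4) → 2 H
  atom 5: C, bond orders sum to 2 (valence 4) → 2 H
  atom 6: C, bond orders sum to 2 (valence 4) → 2 H
  atom 7: C, bond orders sum to 1 (valence 4) → 3 H
Total hydrogens: 16.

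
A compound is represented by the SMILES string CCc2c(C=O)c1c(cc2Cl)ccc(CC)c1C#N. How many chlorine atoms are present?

Scan the SMILES for Cl atoms (remember two-letter symbols like Cl and Br are single atoms).
Chlorine count: 1.

1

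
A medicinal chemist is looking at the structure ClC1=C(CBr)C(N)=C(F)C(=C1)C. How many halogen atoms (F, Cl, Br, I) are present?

Halogen atoms appear at heavy-atom positions 1, 5, 9 (1×Br, 1×Cl, 1×F).
Other groups present: 1 primary amine.
Halogen count: 3.

3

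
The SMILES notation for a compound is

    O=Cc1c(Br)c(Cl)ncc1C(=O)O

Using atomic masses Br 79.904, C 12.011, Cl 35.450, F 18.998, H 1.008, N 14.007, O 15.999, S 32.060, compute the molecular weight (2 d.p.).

First, the molecular formula is C7H3BrClNO3 (counting implicit H from valence).
  Br: 1 × 79.904 = 79.904
  C: 7 × 12.011 = 84.077
  Cl: 1 × 35.450 = 35.450
  H: 3 × 1.008 = 3.024
  N: 1 × 14.007 = 14.007
  O: 3 × 15.999 = 47.997
Sum: 1×79.904 + 7×12.011 + 1×35.450 + 3×1.008 + 1×14.007 + 3×15.999 = 264.459 → 264.46 g/mol.

264.46 g/mol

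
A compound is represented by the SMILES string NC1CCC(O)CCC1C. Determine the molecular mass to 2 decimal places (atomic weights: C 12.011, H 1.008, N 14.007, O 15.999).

First, the molecular formula is C8H17NO (counting implicit H from valence).
  C: 8 × 12.011 = 96.088
  H: 17 × 1.008 = 17.136
  N: 1 × 14.007 = 14.007
  O: 1 × 15.999 = 15.999
Sum: 8×12.011 + 17×1.008 + 1×14.007 + 1×15.999 = 143.230 → 143.23 g/mol.

143.23 g/mol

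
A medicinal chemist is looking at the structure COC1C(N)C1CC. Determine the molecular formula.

C6H13NO

Walk through each heavy atom and fill implicit hydrogens from standard valence (C 4, N 3, O 2, S 2, halogen 1):
  atom 1: C, bond orders sum to 1 (valence 4) → 3 H
  atom 2: O, bond orders sum to 2 (valence 2) → 0 H
  atom 3: C, bond orders sum to 3 (valence 4) → 1 H
  atom 4: C, bond orders sum to 3 (valence 4) → 1 H
  atom 5: N, bond orders sum to 1 (valence 3) → 2 H
  atom 6: C, bond orders sum to 3 (valence 4) → 1 H
  atom 7: C, bond orders sum to 2 (valence 4) → 2 H
  atom 8: C, bond orders sum to 1 (valence 4) → 3 H
Totals → C:6, H:13, N:1, O:1.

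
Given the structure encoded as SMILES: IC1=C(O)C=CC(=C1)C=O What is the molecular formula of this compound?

Walk through each heavy atom and fill implicit hydrogens from standard valence (C 4, N 3, O 2, S 2, halogen 1):
  atom 1: I (halogen, monovalent) → 0 H
  atom 2: C, bond orders sum to 4 (valence 4) → 0 H
  atom 3: C, bond orders sum to 4 (valence 4) → 0 H
  atom 4: O, bond orders sum to 1 (valence 2) → 1 H
  atom 5: C, bond orders sum to 3 (valence 4) → 1 H
  atom 6: C, bond orders sum to 3 (valence 4) → 1 H
  atom 7: C, bond orders sum to 4 (valence 4) → 0 H
  atom 8: C, bond orders sum to 3 (valence 4) → 1 H
  atom 9: C, bond orders sum to 3 (valence 4) → 1 H
  atom 10: O, bond orders sum to 2 (valence 2) → 0 H
Totals → C:7, H:5, I:1, O:2.

C7H5IO2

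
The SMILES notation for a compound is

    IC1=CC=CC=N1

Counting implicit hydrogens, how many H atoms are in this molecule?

Walk through each heavy atom and fill implicit hydrogens from standard valence (C 4, N 3, O 2, S 2, halogen 1):
  atom 1: I (halogen, monovalent) → 0 H
  atom 2: C, bond orders sum to 4 (valence 4) → 0 H
  atom 3: C, bond orders sum to 3 (valence 4) → 1 H
  atom 4: C, bond orders sum to 3 (valence 4) → 1 H
  atom 5: C, bond orders sum to 3 (valence 4) → 1 H
  atom 6: C, bond orders sum to 3 (valence 4) → 1 H
  atom 7: N, bond orders sum to 3 (valence 3) → 0 H
Total hydrogens: 4.

4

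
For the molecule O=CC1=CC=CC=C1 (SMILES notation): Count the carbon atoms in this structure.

Count every carbon token in the SMILES (each C, including those in ring-closure positions and inside branches).
Carbon count: 7.

7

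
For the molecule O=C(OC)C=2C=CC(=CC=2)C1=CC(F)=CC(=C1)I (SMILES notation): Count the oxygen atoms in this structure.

2

Scan the SMILES for O atoms (remember two-letter symbols like Cl and Br are single atoms).
Oxygen count: 2.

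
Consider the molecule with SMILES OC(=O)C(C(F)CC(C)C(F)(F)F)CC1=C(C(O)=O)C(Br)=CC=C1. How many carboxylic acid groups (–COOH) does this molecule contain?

The carboxylic acid motif appears at heavy-atom positions 2, 17 in the SMILES.
Carboxylic acid count: 2.

2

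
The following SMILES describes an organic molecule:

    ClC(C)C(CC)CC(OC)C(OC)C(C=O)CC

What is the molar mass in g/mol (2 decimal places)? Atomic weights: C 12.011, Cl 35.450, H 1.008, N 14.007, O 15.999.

278.82 g/mol

First, the molecular formula is C14H27ClO3 (counting implicit H from valence).
  C: 14 × 12.011 = 168.154
  Cl: 1 × 35.450 = 35.450
  H: 27 × 1.008 = 27.216
  O: 3 × 15.999 = 47.997
Sum: 14×12.011 + 1×35.450 + 27×1.008 + 3×15.999 = 278.817 → 278.82 g/mol.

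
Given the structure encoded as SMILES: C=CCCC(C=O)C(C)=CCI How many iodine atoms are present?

Scan the SMILES for I atoms (remember two-letter symbols like Cl and Br are single atoms).
Iodine count: 1.

1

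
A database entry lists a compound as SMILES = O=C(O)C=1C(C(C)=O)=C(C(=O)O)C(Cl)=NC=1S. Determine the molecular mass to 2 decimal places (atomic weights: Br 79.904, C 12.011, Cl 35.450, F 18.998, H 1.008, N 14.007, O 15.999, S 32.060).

275.66 g/mol

First, the molecular formula is C9H6ClNO5S (counting implicit H from valence).
  C: 9 × 12.011 = 108.099
  Cl: 1 × 35.450 = 35.450
  H: 6 × 1.008 = 6.048
  N: 1 × 14.007 = 14.007
  O: 5 × 15.999 = 79.995
  S: 1 × 32.060 = 32.060
Sum: 9×12.011 + 1×35.450 + 6×1.008 + 1×14.007 + 5×15.999 + 1×32.060 = 275.659 → 275.66 g/mol.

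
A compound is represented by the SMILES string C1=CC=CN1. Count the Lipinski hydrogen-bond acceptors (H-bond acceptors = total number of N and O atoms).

N atoms: 1; O atoms: 0.
Lipinski HBA = 1 + 0 = 1.

1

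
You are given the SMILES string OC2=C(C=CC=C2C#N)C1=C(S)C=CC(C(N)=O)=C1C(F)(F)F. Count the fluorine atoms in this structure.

Scan the SMILES for F atoms (remember two-letter symbols like Cl and Br are single atoms).
Fluorine count: 3.

3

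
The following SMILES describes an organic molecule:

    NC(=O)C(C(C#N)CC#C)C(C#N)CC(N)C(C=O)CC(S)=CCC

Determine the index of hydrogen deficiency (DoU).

9

Molecular formula: C18H24N4O2S.
DoU = (2C + 2 + N − H − X) / 2, where X is the halogen count and O/S are ignored.
    = (2·18 + 2 + 4 − 24 − 0) / 2 = 18 / 2 = 9.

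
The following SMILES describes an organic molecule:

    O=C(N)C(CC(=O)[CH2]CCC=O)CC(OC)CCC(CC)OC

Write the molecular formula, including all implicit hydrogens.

C17H31NO5

Walk through each heavy atom and fill implicit hydrogens from standard valence (C 4, N 3, O 2, S 2, halogen 1):
  atom 1: O, bond orders sum to 2 (valence 2) → 0 H
  atom 2: C, bond orders sum to 4 (valence 4) → 0 H
  atom 3: N, bond orders sum to 1 (valence 3) → 2 H
  atom 4: C, bond orders sum to 3 (valence 4) → 1 H
  atom 5: C, bond orders sum to 2 (valence 4) → 2 H
  atom 6: C, bond orders sum to 4 (valence 4) → 0 H
  atom 7: O, bond orders sum to 2 (valence 2) → 0 H
  atom 8: C with explicit H count 2
  atom 9: C, bond orders sum to 2 (valence 4) → 2 H
  atom 10: C, bond orders sum to 2 (valence 4) → 2 H
  atom 11: C, bond orders sum to 3 (valence 4) → 1 H
  atom 12: O, bond orders sum to 2 (valence 2) → 0 H
  atom 13: C, bond orders sum to 2 (valence 4) → 2 H
  atom 14: C, bond orders sum to 3 (valence 4) → 1 H
  atom 15: O, bond orders sum to 2 (valence 2) → 0 H
  atom 16: C, bond orders sum to 1 (valence 4) → 3 H
  atom 17: C, bond orders sum to 2 (valence 4) → 2 H
  atom 18: C, bond orders sum to 2 (valence 4) → 2 H
  atom 19: C, bond orders sum to 3 (valence 4) → 1 H
  atom 20: C, bond orders sum to 2 (valence 4) → 2 H
  atom 21: C, bond orders sum to 1 (valence 4) → 3 H
  atom 22: O, bond orders sum to 2 (valence 2) → 0 H
  atom 23: C, bond orders sum to 1 (valence 4) → 3 H
Totals → C:17, H:31, N:1, O:5.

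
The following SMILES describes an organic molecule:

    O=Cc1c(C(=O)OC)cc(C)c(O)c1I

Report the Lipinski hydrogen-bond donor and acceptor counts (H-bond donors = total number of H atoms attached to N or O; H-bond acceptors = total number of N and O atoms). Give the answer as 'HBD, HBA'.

Donors: find every N or O and count the H atoms it carries.
  atom 1 (O): bond orders sum to 2 → 0 H
  atom 6 (O): bond orders sum to 2 → 0 H
  atom 7 (O): bond orders sum to 2 → 0 H
  atom 13 (O): bond orders sum to 1 → 1 H
Lipinski HBD = 1.
Acceptors: N atoms = 0, O atoms = 4 → HBA = 4.

1, 4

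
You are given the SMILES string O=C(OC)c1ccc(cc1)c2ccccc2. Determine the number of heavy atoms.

Every atom symbol written in the SMILES (organic subset) is one heavy atom; implicit H are not written.
Heavy atoms by element → C:14, O:2.
Total: 16.

16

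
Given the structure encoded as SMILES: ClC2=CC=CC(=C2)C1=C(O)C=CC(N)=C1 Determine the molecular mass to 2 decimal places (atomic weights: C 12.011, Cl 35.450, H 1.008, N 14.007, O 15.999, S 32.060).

219.67 g/mol

First, the molecular formula is C12H10ClNO (counting implicit H from valence).
  C: 12 × 12.011 = 144.132
  Cl: 1 × 35.450 = 35.450
  H: 10 × 1.008 = 10.080
  N: 1 × 14.007 = 14.007
  O: 1 × 15.999 = 15.999
Sum: 12×12.011 + 1×35.450 + 10×1.008 + 1×14.007 + 1×15.999 = 219.668 → 219.67 g/mol.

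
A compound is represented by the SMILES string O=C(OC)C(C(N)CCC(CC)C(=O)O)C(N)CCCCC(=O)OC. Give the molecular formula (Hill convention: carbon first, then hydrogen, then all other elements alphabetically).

Walk through each heavy atom and fill implicit hydrogens from standard valence (C 4, N 3, O 2, S 2, halogen 1):
  atom 1: O, bond orders sum to 2 (valence 2) → 0 H
  atom 2: C, bond orders sum to 4 (valence 4) → 0 H
  atom 3: O, bond orders sum to 2 (valence 2) → 0 H
  atom 4: C, bond orders sum to 1 (valence 4) → 3 H
  atom 5: C, bond orders sum to 3 (valence 4) → 1 H
  atom 6: C, bond orders sum to 3 (valence 4) → 1 H
  atom 7: N, bond orders sum to 1 (valence 3) → 2 H
  atom 8: C, bond orders sum to 2 (valence 4) → 2 H
  atom 9: C, bond orders sum to 2 (valence 4) → 2 H
  atom 10: C, bond orders sum to 3 (valence 4) → 1 H
  atom 11: C, bond orders sum to 2 (valence 4) → 2 H
  atom 12: C, bond orders sum to 1 (valence 4) → 3 H
  atom 13: C, bond orders sum to 4 (valence 4) → 0 H
  atom 14: O, bond orders sum to 2 (valence 2) → 0 H
  atom 15: O, bond orders sum to 1 (valence 2) → 1 H
  atom 16: C, bond orders sum to 3 (valence 4) → 1 H
  atom 17: N, bond orders sum to 1 (valence 3) → 2 H
  atom 18: C, bond orders sum to 2 (valence 4) → 2 H
  atom 19: C, bond orders sum to 2 (valence 4) → 2 H
  atom 20: C, bond orders sum to 2 (valence 4) → 2 H
  atom 21: C, bond orders sum to 2 (valence 4) → 2 H
  atom 22: C, bond orders sum to 4 (valence 4) → 0 H
  atom 23: O, bond orders sum to 2 (valence 2) → 0 H
  atom 24: O, bond orders sum to 2 (valence 2) → 0 H
  atom 25: C, bond orders sum to 1 (valence 4) → 3 H
Totals → C:17, H:32, N:2, O:6.
In Hill order: C17H32N2O6.

C17H32N2O6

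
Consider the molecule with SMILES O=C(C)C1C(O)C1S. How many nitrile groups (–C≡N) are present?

0

Scan the SMILES for the nitrile motif — none present.
Groups that are present: 1 hydroxyl, 1 ketone, 1 thiol.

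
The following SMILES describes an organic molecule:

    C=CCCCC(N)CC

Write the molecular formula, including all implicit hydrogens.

C8H17N

Walk through each heavy atom and fill implicit hydrogens from standard valence (C 4, N 3, O 2, S 2, halogen 1):
  atom 1: C, bond orders sum to 2 (valence 4) → 2 H
  atom 2: C, bond orders sum to 3 (valence 4) → 1 H
  atom 3: C, bond orders sum to 2 (valence 4) → 2 H
  atom 4: C, bond orders sum to 2 (valence 4) → 2 H
  atom 5: C, bond orders sum to 2 (valence 4) → 2 H
  atom 6: C, bond orders sum to 3 (valence 4) → 1 H
  atom 7: N, bond orders sum to 1 (valence 3) → 2 H
  atom 8: C, bond orders sum to 2 (valence 4) → 2 H
  atom 9: C, bond orders sum to 1 (valence 4) → 3 H
Totals → C:8, H:17, N:1.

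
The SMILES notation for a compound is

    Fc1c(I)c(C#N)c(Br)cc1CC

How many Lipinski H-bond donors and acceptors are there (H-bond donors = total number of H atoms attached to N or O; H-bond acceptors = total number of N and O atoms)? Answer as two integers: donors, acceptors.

0, 1

Donors: find every N or O and count the H atoms it carries.
  atom 7 (N): bond orders sum to 3 → 0 H
Lipinski HBD = 0.
Acceptors: N atoms = 1, O atoms = 0 → HBA = 1.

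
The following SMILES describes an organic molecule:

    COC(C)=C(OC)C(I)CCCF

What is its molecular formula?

C9H16FIO2

Walk through each heavy atom and fill implicit hydrogens from standard valence (C 4, N 3, O 2, S 2, halogen 1):
  atom 1: C, bond orders sum to 1 (valence 4) → 3 H
  atom 2: O, bond orders sum to 2 (valence 2) → 0 H
  atom 3: C, bond orders sum to 4 (valence 4) → 0 H
  atom 4: C, bond orders sum to 1 (valence 4) → 3 H
  atom 5: C, bond orders sum to 4 (valence 4) → 0 H
  atom 6: O, bond orders sum to 2 (valence 2) → 0 H
  atom 7: C, bond orders sum to 1 (valence 4) → 3 H
  atom 8: C, bond orders sum to 3 (valence 4) → 1 H
  atom 9: I (halogen, monovalent) → 0 H
  atom 10: C, bond orders sum to 2 (valence 4) → 2 H
  atom 11: C, bond orders sum to 2 (valence 4) → 2 H
  atom 12: C, bond orders sum to 2 (valence 4) → 2 H
  atom 13: F (halogen, monovalent) → 0 H
Totals → C:9, H:16, F:1, I:1, O:2.
In Hill order: C9H16FIO2.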